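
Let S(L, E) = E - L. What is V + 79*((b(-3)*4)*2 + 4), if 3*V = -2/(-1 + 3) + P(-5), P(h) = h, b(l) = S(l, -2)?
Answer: 946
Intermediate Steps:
b(l) = -2 - l
V = -2 (V = (-2/(-1 + 3) - 5)/3 = (-2/2 - 5)/3 = ((½)*(-2) - 5)/3 = (-1 - 5)/3 = (⅓)*(-6) = -2)
V + 79*((b(-3)*4)*2 + 4) = -2 + 79*(((-2 - 1*(-3))*4)*2 + 4) = -2 + 79*(((-2 + 3)*4)*2 + 4) = -2 + 79*((1*4)*2 + 4) = -2 + 79*(4*2 + 4) = -2 + 79*(8 + 4) = -2 + 79*12 = -2 + 948 = 946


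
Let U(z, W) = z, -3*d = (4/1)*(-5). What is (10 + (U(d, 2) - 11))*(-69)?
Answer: -391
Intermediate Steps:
d = 20/3 (d = -4/1*(-5)/3 = -4*1*(-5)/3 = -4*(-5)/3 = -1/3*(-20) = 20/3 ≈ 6.6667)
(10 + (U(d, 2) - 11))*(-69) = (10 + (20/3 - 11))*(-69) = (10 - 13/3)*(-69) = (17/3)*(-69) = -391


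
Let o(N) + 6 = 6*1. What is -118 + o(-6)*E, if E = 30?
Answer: -118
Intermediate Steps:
o(N) = 0 (o(N) = -6 + 6*1 = -6 + 6 = 0)
-118 + o(-6)*E = -118 + 0*30 = -118 + 0 = -118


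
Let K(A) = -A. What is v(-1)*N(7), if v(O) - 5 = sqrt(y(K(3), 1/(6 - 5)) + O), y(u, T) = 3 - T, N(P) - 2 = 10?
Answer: 72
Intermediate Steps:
N(P) = 12 (N(P) = 2 + 10 = 12)
v(O) = 5 + sqrt(2 + O) (v(O) = 5 + sqrt((3 - 1/(6 - 5)) + O) = 5 + sqrt((3 - 1/1) + O) = 5 + sqrt((3 - 1*1) + O) = 5 + sqrt((3 - 1) + O) = 5 + sqrt(2 + O))
v(-1)*N(7) = (5 + sqrt(2 - 1))*12 = (5 + sqrt(1))*12 = (5 + 1)*12 = 6*12 = 72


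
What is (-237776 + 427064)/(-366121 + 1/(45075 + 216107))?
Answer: -49438618416/95624215021 ≈ -0.51701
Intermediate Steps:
(-237776 + 427064)/(-366121 + 1/(45075 + 216107)) = 189288/(-366121 + 1/261182) = 189288/(-95624215021/261182) = 189288*(-261182/95624215021) = -49438618416/95624215021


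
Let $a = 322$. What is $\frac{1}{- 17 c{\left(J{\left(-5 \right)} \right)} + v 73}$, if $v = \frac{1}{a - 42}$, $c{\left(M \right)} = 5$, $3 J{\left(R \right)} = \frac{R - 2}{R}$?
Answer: $- \frac{280}{23727} \approx -0.011801$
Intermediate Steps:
$J{\left(R \right)} = \frac{-2 + R}{3 R}$ ($J{\left(R \right)} = \frac{\left(R - 2\right) \frac{1}{R}}{3} = \frac{\left(-2 + R\right) \frac{1}{R}}{3} = \frac{\frac{1}{R} \left(-2 + R\right)}{3} = \frac{-2 + R}{3 R}$)
$v = \frac{1}{280}$ ($v = \frac{1}{322 - 42} = \frac{1}{280} \approx 0.0035714$)
$\frac{1}{- 17 c{\left(J{\left(-5 \right)} \right)} + v 73} = \frac{1}{\left(-17\right) 5 + \frac{1}{280} \cdot 73} = \frac{1}{-85 + \frac{73}{280}} = \frac{1}{- \frac{23727}{280}} = - \frac{280}{23727}$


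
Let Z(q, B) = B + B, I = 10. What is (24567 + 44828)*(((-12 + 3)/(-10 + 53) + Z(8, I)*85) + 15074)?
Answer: 50052739835/43 ≈ 1.1640e+9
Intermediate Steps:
Z(q, B) = 2*B
(24567 + 44828)*(((-12 + 3)/(-10 + 53) + Z(8, I)*85) + 15074) = (24567 + 44828)*(((-12 + 3)/(-10 + 53) + (2*10)*85) + 15074) = 69395*((-9/43 + 20*85) + 15074) = 69395*((-9*1/43 + 1700) + 15074) = 69395*((-9/43 + 1700) + 15074) = 69395*(73091/43 + 15074) = 69395*(721273/43) = 50052739835/43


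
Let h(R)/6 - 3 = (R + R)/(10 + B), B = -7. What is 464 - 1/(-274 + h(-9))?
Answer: 135489/292 ≈ 464.00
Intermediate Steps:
h(R) = 18 + 4*R (h(R) = 18 + 6*((R + R)/(10 - 7)) = 18 + 6*((2*R)/3) = 18 + 6*((2*R)*(⅓)) = 18 + 6*(2*R/3) = 18 + 4*R)
464 - 1/(-274 + h(-9)) = 464 - 1/(-274 + (18 + 4*(-9))) = 464 - 1/(-274 + (18 - 36)) = 464 - 1/(-274 - 18) = 464 - 1/(-292) = 464 - 1*(-1/292) = 464 + 1/292 = 135489/292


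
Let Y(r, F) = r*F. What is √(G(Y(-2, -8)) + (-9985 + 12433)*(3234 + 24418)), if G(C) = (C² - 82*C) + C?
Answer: 4*√4230691 ≈ 8227.5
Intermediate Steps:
Y(r, F) = F*r
G(C) = C² - 81*C
√(G(Y(-2, -8)) + (-9985 + 12433)*(3234 + 24418)) = √((-8*(-2))*(-81 - 8*(-2)) + (-9985 + 12433)*(3234 + 24418)) = √(16*(-81 + 16) + 2448*27652) = √(16*(-65) + 67692096) = √(-1040 + 67692096) = √67691056 = 4*√4230691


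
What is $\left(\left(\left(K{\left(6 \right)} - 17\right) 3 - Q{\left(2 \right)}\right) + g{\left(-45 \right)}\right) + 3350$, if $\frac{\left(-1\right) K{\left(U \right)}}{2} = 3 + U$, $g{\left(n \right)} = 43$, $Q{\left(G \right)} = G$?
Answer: $3286$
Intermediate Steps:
$K{\left(U \right)} = -6 - 2 U$ ($K{\left(U \right)} = - 2 \left(3 + U\right) = -6 - 2 U$)
$\left(\left(\left(K{\left(6 \right)} - 17\right) 3 - Q{\left(2 \right)}\right) + g{\left(-45 \right)}\right) + 3350 = \left(\left(\left(\left(-6 - 12\right) - 17\right) 3 - 2\right) + 43\right) + 3350 = \left(\left(\left(-18 - 17\right) 3 - 2\right) + 43\right) + 3350 = \left(\left(\left(-35\right) 3 - 2\right) + 43\right) + 3350 = \left(\left(-105 - 2\right) + 43\right) + 3350 = \left(-107 + 43\right) + 3350 = -64 + 3350 = 3286$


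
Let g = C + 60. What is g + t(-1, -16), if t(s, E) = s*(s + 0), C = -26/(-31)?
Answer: 1917/31 ≈ 61.839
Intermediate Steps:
C = 26/31 (C = -26*(-1/31) = 26/31 ≈ 0.83871)
t(s, E) = s**2 (t(s, E) = s*s = s**2)
g = 1886/31 (g = 26/31 + 60 = 1886/31 ≈ 60.839)
g + t(-1, -16) = 1886/31 + (-1)**2 = 1886/31 + 1 = 1917/31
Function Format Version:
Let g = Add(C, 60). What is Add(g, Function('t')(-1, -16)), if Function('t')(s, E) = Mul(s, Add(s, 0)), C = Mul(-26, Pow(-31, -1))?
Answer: Rational(1917, 31) ≈ 61.839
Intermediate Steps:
C = Rational(26, 31) (C = Mul(-26, Rational(-1, 31)) = Rational(26, 31) ≈ 0.83871)
Function('t')(s, E) = Pow(s, 2) (Function('t')(s, E) = Mul(s, s) = Pow(s, 2))
g = Rational(1886, 31) (g = Add(Rational(26, 31), 60) = Rational(1886, 31) ≈ 60.839)
Add(g, Function('t')(-1, -16)) = Add(Rational(1886, 31), Pow(-1, 2)) = Add(Rational(1886, 31), 1) = Rational(1917, 31)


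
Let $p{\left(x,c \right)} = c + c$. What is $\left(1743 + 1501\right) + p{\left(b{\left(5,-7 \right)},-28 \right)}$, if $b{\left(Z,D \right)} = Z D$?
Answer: $3188$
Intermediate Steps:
$b{\left(Z,D \right)} = D Z$
$p{\left(x,c \right)} = 2 c$
$\left(1743 + 1501\right) + p{\left(b{\left(5,-7 \right)},-28 \right)} = \left(1743 + 1501\right) + 2 \left(-28\right) = 3244 - 56 = 3188$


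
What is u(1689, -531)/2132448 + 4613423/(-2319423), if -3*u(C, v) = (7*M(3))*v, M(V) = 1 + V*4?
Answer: -3266841901081/1648682979168 ≈ -1.9815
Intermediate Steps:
M(V) = 1 + 4*V
u(C, v) = -91*v/3 (u(C, v) = -7*(1 + 4*3)*v/3 = -7*(1 + 12)*v/3 = -7*13*v/3 = -91*v/3)
u(1689, -531)/2132448 + 4613423/(-2319423) = -91/3*(-531)/2132448 + 4613423/(-2319423) = 16107*(1/2132448) + 4613423*(-1/2319423) = 5369/710816 - 4613423/2319423 = -3266841901081/1648682979168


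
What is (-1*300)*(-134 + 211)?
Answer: -23100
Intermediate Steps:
(-1*300)*(-134 + 211) = -300*77 = -23100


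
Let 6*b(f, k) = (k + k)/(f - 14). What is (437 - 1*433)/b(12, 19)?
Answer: -24/19 ≈ -1.2632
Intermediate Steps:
b(f, k) = k/(3*(-14 + f)) (b(f, k) = ((k + k)/(f - 14))/6 = ((2*k)/(-14 + f))/6 = (2*k/(-14 + f))/6 = k/(3*(-14 + f)))
(437 - 1*433)/b(12, 19) = (437 - 1*433)/(((⅓)*19/(-14 + 12))) = (437 - 433)/(((⅓)*19/(-2))) = 4/(((⅓)*19*(-½))) = 4/(-19/6) = 4*(-6/19) = -24/19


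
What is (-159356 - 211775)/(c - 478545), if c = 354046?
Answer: 371131/124499 ≈ 2.9810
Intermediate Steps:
(-159356 - 211775)/(c - 478545) = (-159356 - 211775)/(354046 - 478545) = -371131/(-124499) = -371131*(-1/124499) = 371131/124499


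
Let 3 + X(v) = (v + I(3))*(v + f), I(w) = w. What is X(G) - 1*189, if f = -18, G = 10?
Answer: -296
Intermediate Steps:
X(v) = -3 + (-18 + v)*(3 + v) (X(v) = -3 + (v + 3)*(v - 18) = -3 + (3 + v)*(-18 + v) = -3 + (-18 + v)*(3 + v))
X(G) - 1*189 = (-57 + 10**2 - 15*10) - 1*189 = (-57 + 100 - 150) - 189 = -107 - 189 = -296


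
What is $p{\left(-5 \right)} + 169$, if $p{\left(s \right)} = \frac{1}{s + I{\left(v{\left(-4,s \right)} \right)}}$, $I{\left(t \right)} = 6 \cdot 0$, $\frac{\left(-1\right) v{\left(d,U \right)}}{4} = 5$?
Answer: $\frac{844}{5} \approx 168.8$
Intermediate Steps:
$v{\left(d,U \right)} = -20$ ($v{\left(d,U \right)} = \left(-4\right) 5 = -20$)
$I{\left(t \right)} = 0$
$p{\left(s \right)} = \frac{1}{s}$ ($p{\left(s \right)} = \frac{1}{s + 0} = \frac{1}{s}$)
$p{\left(-5 \right)} + 169 = \frac{1}{-5} + 169 = - \frac{1}{5} + 169 = \frac{844}{5}$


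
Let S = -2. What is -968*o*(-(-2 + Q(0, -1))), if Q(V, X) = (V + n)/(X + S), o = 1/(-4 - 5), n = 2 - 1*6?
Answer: 1936/27 ≈ 71.704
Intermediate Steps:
n = -4 (n = 2 - 6 = -4)
o = -⅑ (o = 1/(-9) = -⅑ ≈ -0.11111)
Q(V, X) = (-4 + V)/(-2 + X) (Q(V, X) = (V - 4)/(X - 2) = (-4 + V)/(-2 + X))
-968*o*(-(-2 + Q(0, -1))) = -(-968)*(-(-2 + (-4 + 0)/(-2 - 1)))/9 = -(-968)*(-(-2 - 4/(-3)))/9 = -(-968)*(-(-2 - ⅓*(-4)))/9 = -(-968)*(-(-2 + 4/3))/9 = -(-968)*(-1*(-⅔))/9 = -(-968)*2/(9*3) = -968*(-2/27) = 1936/27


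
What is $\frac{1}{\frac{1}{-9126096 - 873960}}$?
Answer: $-10000056$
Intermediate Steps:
$\frac{1}{\frac{1}{-9126096 - 873960}} = \frac{1}{\frac{1}{-10000056}} = \frac{1}{- \frac{1}{10000056}} = -10000056$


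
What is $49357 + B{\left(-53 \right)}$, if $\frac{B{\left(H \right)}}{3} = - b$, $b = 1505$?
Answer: $44842$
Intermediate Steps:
$B{\left(H \right)} = -4515$ ($B{\left(H \right)} = 3 \left(\left(-1\right) 1505\right) = 3 \left(-1505\right) = -4515$)
$49357 + B{\left(-53 \right)} = 49357 - 4515 = 44842$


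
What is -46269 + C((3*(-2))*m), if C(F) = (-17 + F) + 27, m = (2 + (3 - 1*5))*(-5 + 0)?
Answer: -46259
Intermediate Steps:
m = 0 (m = (2 + (3 - 5))*(-5) = (2 - 2)*(-5) = 0*(-5) = 0)
C(F) = 10 + F
-46269 + C((3*(-2))*m) = -46269 + (10 + (3*(-2))*0) = -46269 + (10 - 6*0) = -46269 + (10 + 0) = -46269 + 10 = -46259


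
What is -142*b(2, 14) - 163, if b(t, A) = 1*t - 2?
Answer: -163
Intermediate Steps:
b(t, A) = -2 + t (b(t, A) = t - 2 = -2 + t)
-142*b(2, 14) - 163 = -142*(-2 + 2) - 163 = -142*0 - 163 = 0 - 163 = -163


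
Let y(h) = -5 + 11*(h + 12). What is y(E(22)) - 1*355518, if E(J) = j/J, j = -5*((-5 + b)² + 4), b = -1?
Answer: -355491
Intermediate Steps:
j = -200 (j = -5*((-5 - 1)² + 4) = -5*((-6)² + 4) = -5*(36 + 4) = -5*40 = -200)
E(J) = -200/J
y(h) = 127 + 11*h (y(h) = -5 + 11*(12 + h) = -5 + (132 + 11*h) = 127 + 11*h)
y(E(22)) - 1*355518 = (127 + 11*(-200/22)) - 1*355518 = (127 + 11*(-200*1/22)) - 355518 = (127 + 11*(-100/11)) - 355518 = (127 - 100) - 355518 = 27 - 355518 = -355491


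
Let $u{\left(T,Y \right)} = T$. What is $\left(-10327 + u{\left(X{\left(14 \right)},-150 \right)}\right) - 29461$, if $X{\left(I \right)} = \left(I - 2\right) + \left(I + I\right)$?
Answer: $-39748$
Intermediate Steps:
$X{\left(I \right)} = -2 + 3 I$ ($X{\left(I \right)} = \left(-2 + I\right) + 2 I = -2 + 3 I$)
$\left(-10327 + u{\left(X{\left(14 \right)},-150 \right)}\right) - 29461 = \left(-10327 + \left(-2 + 3 \cdot 14\right)\right) - 29461 = \left(-10327 + \left(-2 + 42\right)\right) - 29461 = \left(-10327 + 40\right) - 29461 = -10287 - 29461 = -39748$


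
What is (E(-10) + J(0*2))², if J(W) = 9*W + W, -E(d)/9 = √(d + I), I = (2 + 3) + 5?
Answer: 0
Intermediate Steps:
I = 10 (I = 5 + 5 = 10)
E(d) = -9*√(10 + d) (E(d) = -9*√(d + 10) = -9*√(10 + d))
J(W) = 10*W
(E(-10) + J(0*2))² = (-9*√(10 - 10) + 10*(0*2))² = (-9*√0 + 10*0)² = (-9*0 + 0)² = (0 + 0)² = 0² = 0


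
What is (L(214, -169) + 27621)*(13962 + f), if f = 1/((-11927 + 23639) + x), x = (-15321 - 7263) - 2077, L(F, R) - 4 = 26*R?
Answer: 4200023950447/12949 ≈ 3.2435e+8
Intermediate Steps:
L(F, R) = 4 + 26*R
x = -24661 (x = -22584 - 2077 = -24661)
f = -1/12949 (f = 1/((-11927 + 23639) - 24661) = 1/(11712 - 24661) = 1/(-12949) = -1/12949 ≈ -7.7226e-5)
(L(214, -169) + 27621)*(13962 + f) = ((4 + 26*(-169)) + 27621)*(13962 - 1/12949) = ((4 - 4394) + 27621)*(180793937/12949) = (-4390 + 27621)*(180793937/12949) = 23231*(180793937/12949) = 4200023950447/12949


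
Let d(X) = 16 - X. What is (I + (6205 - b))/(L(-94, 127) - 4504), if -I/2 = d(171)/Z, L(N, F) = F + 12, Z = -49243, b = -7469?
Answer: -673348472/214945695 ≈ -3.1326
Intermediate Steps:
L(N, F) = 12 + F
I = -310/49243 (I = -2*(16 - 1*171)/(-49243) = -2*(16 - 171)*(-1)/49243 = -(-310)*(-1)/49243 = -2*155/49243 = -310/49243 ≈ -0.0062953)
(I + (6205 - b))/(L(-94, 127) - 4504) = (-310/49243 + (6205 - 1*(-7469)))/((12 + 127) - 4504) = (-310/49243 + (6205 + 7469))/(139 - 4504) = (-310/49243 + 13674)/(-4365) = (673348472/49243)*(-1/4365) = -673348472/214945695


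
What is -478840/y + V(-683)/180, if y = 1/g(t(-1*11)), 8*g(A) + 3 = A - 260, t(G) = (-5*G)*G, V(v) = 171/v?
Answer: 709693552381/13660 ≈ 5.1954e+7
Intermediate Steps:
t(G) = -5*G²
g(A) = -263/8 + A/8 (g(A) = -3/8 + (A - 260)/8 = -3/8 + (-260 + A)/8 = -3/8 + (-65/2 + A/8) = -263/8 + A/8)
y = -2/217 (y = 1/(-263/8 + (-5*(-1*11)²)/8) = 1/(-263/8 + (-5*(-11)²)/8) = 1/(-263/8 + (-5*121)/8) = 1/(-263/8 + (⅛)*(-605)) = 1/(-263/8 - 605/8) = 1/(-217/2) = -2/217 ≈ -0.0092166)
-478840/y + V(-683)/180 = -478840/(-2/217) + (171/(-683))/180 = -478840*(-217/2) + (171*(-1/683))*(1/180) = 51954140 - 171/683*1/180 = 51954140 - 19/13660 = 709693552381/13660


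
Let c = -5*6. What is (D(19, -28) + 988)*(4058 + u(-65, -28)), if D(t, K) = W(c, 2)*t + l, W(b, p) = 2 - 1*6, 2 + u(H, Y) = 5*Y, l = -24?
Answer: 3477408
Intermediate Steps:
u(H, Y) = -2 + 5*Y
c = -30
W(b, p) = -4 (W(b, p) = 2 - 6 = -4)
D(t, K) = -24 - 4*t (D(t, K) = -4*t - 24 = -24 - 4*t)
(D(19, -28) + 988)*(4058 + u(-65, -28)) = ((-24 - 4*19) + 988)*(4058 + (-2 + 5*(-28))) = ((-24 - 76) + 988)*(4058 + (-2 - 140)) = (-100 + 988)*(4058 - 142) = 888*3916 = 3477408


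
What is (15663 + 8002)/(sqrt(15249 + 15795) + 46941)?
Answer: 370286255/734475479 - 47330*sqrt(7761)/2203426437 ≈ 0.50226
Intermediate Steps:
(15663 + 8002)/(sqrt(15249 + 15795) + 46941) = 23665/(sqrt(31044) + 46941) = 23665/(2*sqrt(7761) + 46941) = 23665/(46941 + 2*sqrt(7761))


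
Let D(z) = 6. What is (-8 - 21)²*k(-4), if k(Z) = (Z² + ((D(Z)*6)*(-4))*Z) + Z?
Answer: 494508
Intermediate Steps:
k(Z) = Z² - 143*Z (k(Z) = (Z² + ((6*6)*(-4))*Z) + Z = (Z² + (36*(-4))*Z) + Z = (Z² - 144*Z) + Z = Z² - 143*Z)
(-8 - 21)²*k(-4) = (-8 - 21)²*(-4*(-143 - 4)) = (-29)²*(-4*(-147)) = 841*588 = 494508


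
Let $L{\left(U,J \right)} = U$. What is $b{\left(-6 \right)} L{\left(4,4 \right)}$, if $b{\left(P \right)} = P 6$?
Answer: $-144$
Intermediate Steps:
$b{\left(P \right)} = 6 P$
$b{\left(-6 \right)} L{\left(4,4 \right)} = 6 \left(-6\right) 4 = \left(-36\right) 4 = -144$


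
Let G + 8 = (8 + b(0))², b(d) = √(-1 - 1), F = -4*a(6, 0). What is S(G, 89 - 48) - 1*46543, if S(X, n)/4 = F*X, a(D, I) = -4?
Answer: -43087 + 1024*I*√2 ≈ -43087.0 + 1448.2*I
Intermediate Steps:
F = 16 (F = -4*(-4) = 16)
b(d) = I*√2 (b(d) = √(-2) = I*√2)
G = -8 + (8 + I*√2)² ≈ 54.0 + 22.627*I
S(X, n) = 64*X (S(X, n) = 4*(16*X) = 64*X)
S(G, 89 - 48) - 1*46543 = 64*(54 + 16*I*√2) - 1*46543 = (3456 + 1024*I*√2) - 46543 = -43087 + 1024*I*√2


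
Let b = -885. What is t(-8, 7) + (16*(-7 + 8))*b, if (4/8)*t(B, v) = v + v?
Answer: -14132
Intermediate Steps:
t(B, v) = 4*v (t(B, v) = 2*(v + v) = 2*(2*v) = 4*v)
t(-8, 7) + (16*(-7 + 8))*b = 4*7 + (16*(-7 + 8))*(-885) = 28 + (16*1)*(-885) = 28 + 16*(-885) = 28 - 14160 = -14132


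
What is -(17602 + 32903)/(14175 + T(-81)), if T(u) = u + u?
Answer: -16835/4671 ≈ -3.6042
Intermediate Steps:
T(u) = 2*u
-(17602 + 32903)/(14175 + T(-81)) = -(17602 + 32903)/(14175 + 2*(-81)) = -50505/(14175 - 162) = -50505/14013 = -1*16835/4671 = -16835/4671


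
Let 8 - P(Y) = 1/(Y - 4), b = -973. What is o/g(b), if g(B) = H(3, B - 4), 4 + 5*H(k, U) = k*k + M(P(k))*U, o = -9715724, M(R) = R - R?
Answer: -9715724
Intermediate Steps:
P(Y) = 8 - 1/(-4 + Y) (P(Y) = 8 - 1/(Y - 4) = 8 - 1/(-4 + Y))
M(R) = 0
H(k, U) = -⅘ + k²/5 (H(k, U) = -⅘ + (k*k + 0*U)/5 = -⅘ + (k² + 0)/5 = -⅘ + k²/5)
g(B) = 1 (g(B) = -⅘ + (⅕)*3² = -⅘ + (⅕)*9 = -⅘ + 9/5 = 1)
o/g(b) = -9715724/1 = -9715724*1 = -9715724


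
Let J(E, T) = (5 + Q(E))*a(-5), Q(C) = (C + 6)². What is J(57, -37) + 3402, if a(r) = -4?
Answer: -12494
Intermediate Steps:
Q(C) = (6 + C)²
J(E, T) = -20 - 4*(6 + E)² (J(E, T) = (5 + (6 + E)²)*(-4) = -20 - 4*(6 + E)²)
J(57, -37) + 3402 = (-20 - 4*(6 + 57)²) + 3402 = (-20 - 4*63²) + 3402 = (-20 - 4*3969) + 3402 = (-20 - 15876) + 3402 = -15896 + 3402 = -12494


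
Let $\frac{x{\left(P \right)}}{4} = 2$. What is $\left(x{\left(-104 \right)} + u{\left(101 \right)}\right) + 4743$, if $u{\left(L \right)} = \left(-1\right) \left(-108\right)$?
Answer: $4859$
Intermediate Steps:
$x{\left(P \right)} = 8$ ($x{\left(P \right)} = 4 \cdot 2 = 8$)
$u{\left(L \right)} = 108$
$\left(x{\left(-104 \right)} + u{\left(101 \right)}\right) + 4743 = \left(8 + 108\right) + 4743 = 116 + 4743 = 4859$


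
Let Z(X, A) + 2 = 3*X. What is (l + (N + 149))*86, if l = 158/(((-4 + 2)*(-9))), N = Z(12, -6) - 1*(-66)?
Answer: 199520/9 ≈ 22169.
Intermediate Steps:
Z(X, A) = -2 + 3*X
N = 100 (N = (-2 + 3*12) - 1*(-66) = (-2 + 36) + 66 = 34 + 66 = 100)
l = 79/9 (l = 158/((-2*(-9))) = 158/18 = 158*(1/18) = 79/9 ≈ 8.7778)
(l + (N + 149))*86 = (79/9 + (100 + 149))*86 = (79/9 + 249)*86 = (2320/9)*86 = 199520/9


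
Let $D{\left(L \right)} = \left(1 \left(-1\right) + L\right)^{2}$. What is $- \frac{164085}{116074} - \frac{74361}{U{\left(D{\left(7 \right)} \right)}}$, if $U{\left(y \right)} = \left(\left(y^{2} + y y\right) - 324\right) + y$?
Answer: $- \frac{1501571759}{44572416} \approx -33.688$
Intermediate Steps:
$D{\left(L \right)} = \left(-1 + L\right)^{2}$
$U{\left(y \right)} = -324 + y + 2 y^{2}$ ($U{\left(y \right)} = \left(\left(y^{2} + y^{2}\right) - 324\right) + y = \left(2 y^{2} - 324\right) + y = \left(-324 + 2 y^{2}\right) + y = -324 + y + 2 y^{2}$)
$- \frac{164085}{116074} - \frac{74361}{U{\left(D{\left(7 \right)} \right)}} = - \frac{164085}{116074} - \frac{74361}{-324 + \left(-1 + 7\right)^{2} + 2 \left(\left(-1 + 7\right)^{2}\right)^{2}} = \left(-164085\right) \frac{1}{116074} - \frac{74361}{-324 + 6^{2} + 2 \left(6^{2}\right)^{2}} = - \frac{164085}{116074} - \frac{74361}{-324 + 36 + 2 \cdot 36^{2}} = - \frac{164085}{116074} - \frac{74361}{-324 + 36 + 2 \cdot 1296} = - \frac{164085}{116074} - \frac{74361}{-324 + 36 + 2592} = - \frac{164085}{116074} - \frac{74361}{2304} = - \frac{164085}{116074} - \frac{24787}{768} = - \frac{1501571759}{44572416}$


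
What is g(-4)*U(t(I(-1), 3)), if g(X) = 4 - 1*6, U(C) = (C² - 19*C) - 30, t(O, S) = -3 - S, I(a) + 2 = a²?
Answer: -240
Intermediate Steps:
I(a) = -2 + a²
U(C) = -30 + C² - 19*C
g(X) = -2 (g(X) = 4 - 6 = -2)
g(-4)*U(t(I(-1), 3)) = -2*(-30 + (-3 - 1*3)² - 19*(-3 - 1*3)) = -2*(-30 + (-3 - 3)² - 19*(-3 - 3)) = -2*(-30 + (-6)² - 19*(-6)) = -2*(-30 + 36 + 114) = -2*120 = -240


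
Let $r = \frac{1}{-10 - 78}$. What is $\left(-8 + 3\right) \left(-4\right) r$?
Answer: $- \frac{5}{22} \approx -0.22727$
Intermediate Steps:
$r = - \frac{1}{88}$ ($r = \frac{1}{-88} = - \frac{1}{88} \approx -0.011364$)
$\left(-8 + 3\right) \left(-4\right) r = \left(-8 + 3\right) \left(-4\right) \left(- \frac{1}{88}\right) = \left(-5\right) \left(-4\right) \left(- \frac{1}{88}\right) = 20 \left(- \frac{1}{88}\right) = - \frac{5}{22}$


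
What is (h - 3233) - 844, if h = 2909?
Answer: -1168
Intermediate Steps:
(h - 3233) - 844 = (2909 - 3233) - 844 = -324 - 844 = -1168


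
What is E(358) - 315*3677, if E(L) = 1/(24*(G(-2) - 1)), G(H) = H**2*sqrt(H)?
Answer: -917337961/792 - I*sqrt(2)/198 ≈ -1.1583e+6 - 0.0071425*I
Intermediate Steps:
G(H) = H**(5/2)
E(L) = 1/(-24 + 96*I*sqrt(2)) (E(L) = 1/(24*((-2)**(5/2) - 1)) = 1/(24*(4*I*sqrt(2) - 1)) = 1/(24*(-1 + 4*I*sqrt(2))) = 1/(-24 + 96*I*sqrt(2)))
E(358) - 315*3677 = (-1/792 - I*sqrt(2)/198) - 315*3677 = (-1/792 - I*sqrt(2)/198) - 1*1158255 = (-1/792 - I*sqrt(2)/198) - 1158255 = -917337961/792 - I*sqrt(2)/198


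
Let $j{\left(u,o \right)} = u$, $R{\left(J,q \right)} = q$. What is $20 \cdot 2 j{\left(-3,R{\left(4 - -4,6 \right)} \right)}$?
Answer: $-120$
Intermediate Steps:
$20 \cdot 2 j{\left(-3,R{\left(4 - -4,6 \right)} \right)} = 20 \cdot 2 \left(-3\right) = 40 \left(-3\right) = -120$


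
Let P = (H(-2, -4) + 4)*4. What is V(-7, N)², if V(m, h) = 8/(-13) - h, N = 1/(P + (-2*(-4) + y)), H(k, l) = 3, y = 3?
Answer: 625/1521 ≈ 0.41091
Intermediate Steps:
P = 28 (P = (3 + 4)*4 = 7*4 = 28)
N = 1/39 (N = 1/(28 + (-2*(-4) + 3)) = 1/(28 + (8 + 3)) = 1/(28 + 11) = 1/39 ≈ 0.025641)
V(m, h) = -8/13 - h (V(m, h) = 8*(-1/13) - h = -8/13 - h)
V(-7, N)² = (-8/13 - 1*1/39)² = (-8/13 - 1/39)² = (-25/39)² = 625/1521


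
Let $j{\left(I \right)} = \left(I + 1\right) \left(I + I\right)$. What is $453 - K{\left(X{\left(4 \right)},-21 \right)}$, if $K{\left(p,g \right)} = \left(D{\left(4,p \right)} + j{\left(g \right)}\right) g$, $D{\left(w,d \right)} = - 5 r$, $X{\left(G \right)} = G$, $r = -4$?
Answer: $18513$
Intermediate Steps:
$j{\left(I \right)} = 2 I \left(1 + I\right)$ ($j{\left(I \right)} = \left(1 + I\right) 2 I = 2 I \left(1 + I\right)$)
$D{\left(w,d \right)} = 20$ ($D{\left(w,d \right)} = \left(-5\right) \left(-4\right) = 20$)
$K{\left(p,g \right)} = g \left(20 + 2 g \left(1 + g\right)\right)$ ($K{\left(p,g \right)} = \left(20 + 2 g \left(1 + g\right)\right) g = g \left(20 + 2 g \left(1 + g\right)\right)$)
$453 - K{\left(X{\left(4 \right)},-21 \right)} = 453 - 2 \left(-21\right) \left(10 - 21 \left(1 - 21\right)\right) = 453 - 2 \left(-21\right) \left(10 - -420\right) = 453 - 2 \left(-21\right) \left(10 + 420\right) = 453 - 2 \left(-21\right) 430 = 453 - -18060 = 453 + 18060 = 18513$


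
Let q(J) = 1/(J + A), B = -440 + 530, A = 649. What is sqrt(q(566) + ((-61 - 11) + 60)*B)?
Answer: I*sqrt(19682985)/135 ≈ 32.863*I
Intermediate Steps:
B = 90
q(J) = 1/(649 + J) (q(J) = 1/(J + 649) = 1/(649 + J))
sqrt(q(566) + ((-61 - 11) + 60)*B) = sqrt(1/(649 + 566) + ((-61 - 11) + 60)*90) = sqrt(1/1215 + (-72 + 60)*90) = sqrt(1/1215 - 12*90) = sqrt(1/1215 - 1080) = sqrt(-1312199/1215) = I*sqrt(19682985)/135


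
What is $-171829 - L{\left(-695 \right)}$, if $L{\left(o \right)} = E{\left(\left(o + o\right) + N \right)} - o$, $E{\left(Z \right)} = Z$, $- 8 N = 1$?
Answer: $- \frac{1369071}{8} \approx -1.7113 \cdot 10^{5}$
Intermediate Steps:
$N = - \frac{1}{8}$ ($N = \left(- \frac{1}{8}\right) 1 = - \frac{1}{8} \approx -0.125$)
$L{\left(o \right)} = - \frac{1}{8} + o$ ($L{\left(o \right)} = \left(\left(o + o\right) - \frac{1}{8}\right) - o = \left(2 o - \frac{1}{8}\right) - o = \left(- \frac{1}{8} + 2 o\right) - o = - \frac{1}{8} + o$)
$-171829 - L{\left(-695 \right)} = -171829 - \left(- \frac{1}{8} - 695\right) = -171829 - - \frac{5561}{8} = -171829 + \frac{5561}{8} = - \frac{1369071}{8}$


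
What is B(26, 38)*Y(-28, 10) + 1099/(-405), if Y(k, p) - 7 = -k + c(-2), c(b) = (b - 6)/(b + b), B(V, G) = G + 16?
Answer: 808091/405 ≈ 1995.3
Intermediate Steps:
B(V, G) = 16 + G
c(b) = (-6 + b)/(2*b) (c(b) = (-6 + b)/((2*b)) = (-6 + b)*(1/(2*b)) = (-6 + b)/(2*b))
Y(k, p) = 9 - k (Y(k, p) = 7 + (-k + (½)*(-6 - 2)/(-2)) = 7 + (-k + (½)*(-½)*(-8)) = 7 + (-k + 2) = 7 + (2 - k) = 9 - k)
B(26, 38)*Y(-28, 10) + 1099/(-405) = (16 + 38)*(9 - 1*(-28)) + 1099/(-405) = 54*(9 + 28) + 1099*(-1/405) = 54*37 - 1099/405 = 1998 - 1099/405 = 808091/405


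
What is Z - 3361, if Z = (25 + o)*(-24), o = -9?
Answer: -3745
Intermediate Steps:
Z = -384 (Z = (25 - 9)*(-24) = 16*(-24) = -384)
Z - 3361 = -384 - 3361 = -3745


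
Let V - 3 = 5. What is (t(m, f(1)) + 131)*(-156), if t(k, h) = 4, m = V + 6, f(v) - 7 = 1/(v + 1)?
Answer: -21060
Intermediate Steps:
f(v) = 7 + 1/(1 + v) (f(v) = 7 + 1/(v + 1) = 7 + 1/(1 + v))
V = 8 (V = 3 + 5 = 8)
m = 14 (m = 8 + 6 = 14)
(t(m, f(1)) + 131)*(-156) = (4 + 131)*(-156) = 135*(-156) = -21060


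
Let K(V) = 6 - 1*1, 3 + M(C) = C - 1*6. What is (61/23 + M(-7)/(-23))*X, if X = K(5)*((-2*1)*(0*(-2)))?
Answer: 0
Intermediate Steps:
M(C) = -9 + C (M(C) = -3 + (C - 1*6) = -3 + (C - 6) = -3 + (-6 + C) = -9 + C)
K(V) = 5 (K(V) = 6 - 1 = 5)
X = 0 (X = 5*((-2*1)*(0*(-2))) = 5*(-2*0) = 5*0 = 0)
(61/23 + M(-7)/(-23))*X = (61/23 + (-9 - 7)/(-23))*0 = (61*(1/23) - 16*(-1/23))*0 = (61/23 + 16/23)*0 = (77/23)*0 = 0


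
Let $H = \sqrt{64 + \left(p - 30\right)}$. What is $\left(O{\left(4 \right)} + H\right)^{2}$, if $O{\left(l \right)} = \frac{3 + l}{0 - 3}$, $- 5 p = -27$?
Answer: $\frac{2018}{45} - \frac{14 \sqrt{985}}{15} \approx 15.552$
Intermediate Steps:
$p = \frac{27}{5}$ ($p = \left(- \frac{1}{5}\right) \left(-27\right) = \frac{27}{5} \approx 5.4$)
$O{\left(l \right)} = -1 - \frac{l}{3}$ ($O{\left(l \right)} = \frac{3 + l}{-3} = \left(3 + l\right) \left(- \frac{1}{3}\right) = -1 - \frac{l}{3}$)
$H = \frac{\sqrt{985}}{5}$ ($H = \sqrt{64 + \left(\frac{27}{5} - 30\right)} = \sqrt{64 - \frac{123}{5}} = \sqrt{\frac{197}{5}} = \frac{\sqrt{985}}{5} \approx 6.2769$)
$\left(O{\left(4 \right)} + H\right)^{2} = \left(\left(-1 - \frac{4}{3}\right) + \frac{\sqrt{985}}{5}\right)^{2} = \left(- \frac{7}{3} + \frac{\sqrt{985}}{5}\right)^{2}$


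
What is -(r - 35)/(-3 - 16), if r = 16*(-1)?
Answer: -51/19 ≈ -2.6842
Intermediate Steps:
r = -16
-(r - 35)/(-3 - 16) = -(-16 - 35)/(-3 - 16) = -(-51)/(-19) = -(-1)*(-51)/19 = -1*51/19 = -51/19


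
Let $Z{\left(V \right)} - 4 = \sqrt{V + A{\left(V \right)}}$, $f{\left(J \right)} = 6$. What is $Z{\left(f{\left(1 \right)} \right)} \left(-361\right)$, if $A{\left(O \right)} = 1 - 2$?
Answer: $-1444 - 361 \sqrt{5} \approx -2251.2$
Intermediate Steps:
$A{\left(O \right)} = -1$
$Z{\left(V \right)} = 4 + \sqrt{-1 + V}$ ($Z{\left(V \right)} = 4 + \sqrt{V - 1} = 4 + \sqrt{-1 + V}$)
$Z{\left(f{\left(1 \right)} \right)} \left(-361\right) = \left(4 + \sqrt{-1 + 6}\right) \left(-361\right) = \left(4 + \sqrt{5}\right) \left(-361\right) = -1444 - 361 \sqrt{5}$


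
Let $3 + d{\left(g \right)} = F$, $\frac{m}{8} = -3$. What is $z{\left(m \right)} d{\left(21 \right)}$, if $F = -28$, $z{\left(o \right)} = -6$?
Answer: $186$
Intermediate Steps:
$m = -24$ ($m = 8 \left(-3\right) = -24$)
$d{\left(g \right)} = -31$ ($d{\left(g \right)} = -3 - 28 = -31$)
$z{\left(m \right)} d{\left(21 \right)} = \left(-6\right) \left(-31\right) = 186$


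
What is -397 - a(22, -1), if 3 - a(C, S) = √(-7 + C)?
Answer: -400 + √15 ≈ -396.13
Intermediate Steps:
a(C, S) = 3 - √(-7 + C)
-397 - a(22, -1) = -397 - (3 - √(-7 + 22)) = -397 - (3 - √15) = -397 + (-3 + √15) = -400 + √15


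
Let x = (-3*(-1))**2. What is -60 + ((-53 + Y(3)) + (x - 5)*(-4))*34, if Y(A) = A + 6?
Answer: -2100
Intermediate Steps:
x = 9 (x = 3**2 = 9)
Y(A) = 6 + A
-60 + ((-53 + Y(3)) + (x - 5)*(-4))*34 = -60 + ((-53 + (6 + 3)) + (9 - 5)*(-4))*34 = -60 + ((-53 + 9) + 4*(-4))*34 = -60 + (-44 - 16)*34 = -60 - 60*34 = -60 - 2040 = -2100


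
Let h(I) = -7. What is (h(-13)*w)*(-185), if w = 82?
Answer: 106190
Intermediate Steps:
(h(-13)*w)*(-185) = -7*82*(-185) = -574*(-185) = 106190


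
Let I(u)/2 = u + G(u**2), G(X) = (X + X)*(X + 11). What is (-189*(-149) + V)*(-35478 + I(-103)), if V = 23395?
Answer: 23232919293616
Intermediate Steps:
G(X) = 2*X*(11 + X) (G(X) = (2*X)*(11 + X) = 2*X*(11 + X))
I(u) = 2*u + 4*u**2*(11 + u**2) (I(u) = 2*(u + 2*u**2*(11 + u**2)) = 2*u + 4*u**2*(11 + u**2))
(-189*(-149) + V)*(-35478 + I(-103)) = (-189*(-149) + 23395)*(-35478 + 2*(-103)*(1 + 2*(-103)*(11 + (-103)**2))) = (28161 + 23395)*(-35478 + 2*(-103)*(1 + 2*(-103)*(11 + 10609))) = 51556*(-35478 + 2*(-103)*(1 + 2*(-103)*10620)) = 51556*(-35478 + 2*(-103)*(1 - 2187720)) = 51556*(-35478 + 2*(-103)*(-2187719)) = 51556*(-35478 + 450670114) = 51556*450634636 = 23232919293616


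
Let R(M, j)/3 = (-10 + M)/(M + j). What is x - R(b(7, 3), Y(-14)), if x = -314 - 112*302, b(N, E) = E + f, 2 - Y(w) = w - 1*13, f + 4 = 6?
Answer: -1160677/34 ≈ -34138.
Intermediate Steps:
f = 2 (f = -4 + 6 = 2)
Y(w) = 15 - w (Y(w) = 2 - (w - 1*13) = 2 - (w - 13) = 2 - (-13 + w) = 2 + (13 - w) = 15 - w)
b(N, E) = 2 + E (b(N, E) = E + 2 = 2 + E)
R(M, j) = 3*(-10 + M)/(M + j) (R(M, j) = 3*((-10 + M)/(M + j)) = 3*(-10 + M)/(M + j))
x = -34138 (x = -314 - 33824 = -34138)
x - R(b(7, 3), Y(-14)) = -34138 - 3*(-10 + (2 + 3))/((2 + 3) + (15 - 1*(-14))) = -34138 - 3*(-10 + 5)/(5 + (15 + 14)) = -34138 - 3*(-5)/(5 + 29) = -34138 - 3*(-5)/34 = -34138 - 1*(-15/34) = -34138 + 15/34 = -1160677/34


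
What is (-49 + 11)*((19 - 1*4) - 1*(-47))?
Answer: -2356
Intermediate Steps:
(-49 + 11)*((19 - 1*4) - 1*(-47)) = -38*((19 - 4) + 47) = -38*(15 + 47) = -38*62 = -2356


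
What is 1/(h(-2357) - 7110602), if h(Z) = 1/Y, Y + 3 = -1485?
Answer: -1488/10580575777 ≈ -1.4064e-7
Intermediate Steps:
Y = -1488 (Y = -3 - 1485 = -1488)
h(Z) = -1/1488 (h(Z) = 1/(-1488) = -1/1488)
1/(h(-2357) - 7110602) = 1/(-1/1488 - 7110602) = 1/(-10580575777/1488) = -1488/10580575777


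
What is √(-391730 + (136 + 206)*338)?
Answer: I*√276134 ≈ 525.48*I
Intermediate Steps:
√(-391730 + (136 + 206)*338) = √(-391730 + 342*338) = √(-391730 + 115596) = √(-276134) = I*√276134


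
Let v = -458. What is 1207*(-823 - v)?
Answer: -440555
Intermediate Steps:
1207*(-823 - v) = 1207*(-823 - 1*(-458)) = 1207*(-823 + 458) = 1207*(-365) = -440555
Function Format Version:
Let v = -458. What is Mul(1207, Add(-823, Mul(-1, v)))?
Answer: -440555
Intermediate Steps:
Mul(1207, Add(-823, Mul(-1, v))) = Mul(1207, Add(-823, Mul(-1, -458))) = Mul(1207, Add(-823, 458)) = Mul(1207, -365) = -440555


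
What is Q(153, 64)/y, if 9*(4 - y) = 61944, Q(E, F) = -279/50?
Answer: 837/1031800 ≈ 0.00081120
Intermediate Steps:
Q(E, F) = -279/50 (Q(E, F) = -279*1/50 = -279/50)
y = -20636/3 (y = 4 - 1/9*61944 = 4 - 20648/3 = -20636/3 ≈ -6878.7)
Q(153, 64)/y = -279/(50*(-20636/3)) = -279/50*(-3/20636) = 837/1031800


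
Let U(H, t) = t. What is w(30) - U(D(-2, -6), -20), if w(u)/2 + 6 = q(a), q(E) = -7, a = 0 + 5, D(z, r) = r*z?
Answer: -6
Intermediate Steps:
a = 5
w(u) = -26 (w(u) = -12 + 2*(-7) = -12 - 14 = -26)
w(30) - U(D(-2, -6), -20) = -26 - 1*(-20) = -26 + 20 = -6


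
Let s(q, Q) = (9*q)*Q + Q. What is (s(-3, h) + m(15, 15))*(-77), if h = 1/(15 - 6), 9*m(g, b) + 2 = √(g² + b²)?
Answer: 2156/9 - 385*√2/3 ≈ 58.065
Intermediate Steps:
m(g, b) = -2/9 + √(b² + g²)/9 (m(g, b) = -2/9 + √(g² + b²)/9 = -2/9 + √(b² + g²)/9)
h = ⅑ (h = 1/9 = ⅑ ≈ 0.11111)
s(q, Q) = Q + 9*Q*q (s(q, Q) = 9*Q*q + Q = Q + 9*Q*q)
(s(-3, h) + m(15, 15))*(-77) = ((1 + 9*(-3))/9 + (-2/9 + √(15² + 15²)/9))*(-77) = ((1 - 27)/9 + (-2/9 + √(225 + 225)/9))*(-77) = ((⅑)*(-26) + (-2/9 + √450/9))*(-77) = (-26/9 + (-2/9 + (15*√2)/9))*(-77) = (-26/9 + (-2/9 + 5*√2/3))*(-77) = (-28/9 + 5*√2/3)*(-77) = 2156/9 - 385*√2/3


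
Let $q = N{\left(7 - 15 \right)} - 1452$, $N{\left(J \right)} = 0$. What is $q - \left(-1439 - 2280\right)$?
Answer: $2267$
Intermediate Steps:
$q = -1452$ ($q = 0 - 1452 = -1452$)
$q - \left(-1439 - 2280\right) = -1452 - \left(-1439 - 2280\right) = -1452 - -3719 = -1452 + 3719 = 2267$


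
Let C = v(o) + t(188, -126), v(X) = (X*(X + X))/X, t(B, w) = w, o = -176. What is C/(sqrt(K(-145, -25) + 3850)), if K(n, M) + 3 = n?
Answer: -239*sqrt(3702)/1851 ≈ -7.8561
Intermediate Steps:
v(X) = 2*X (v(X) = (X*(2*X))/X = (2*X**2)/X = 2*X)
K(n, M) = -3 + n
C = -478 (C = 2*(-176) - 126 = -352 - 126 = -478)
C/(sqrt(K(-145, -25) + 3850)) = -478/sqrt((-3 - 145) + 3850) = -478/sqrt(-148 + 3850) = -478*sqrt(3702)/3702 = -239*sqrt(3702)/1851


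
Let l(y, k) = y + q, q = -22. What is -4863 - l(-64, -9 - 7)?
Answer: -4777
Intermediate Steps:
l(y, k) = -22 + y (l(y, k) = y - 22 = -22 + y)
-4863 - l(-64, -9 - 7) = -4863 - (-22 - 64) = -4863 - 1*(-86) = -4863 + 86 = -4777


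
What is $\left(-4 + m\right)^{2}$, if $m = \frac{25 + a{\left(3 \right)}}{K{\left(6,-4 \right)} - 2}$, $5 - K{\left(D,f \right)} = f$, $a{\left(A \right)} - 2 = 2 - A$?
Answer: $\frac{4}{49} \approx 0.081633$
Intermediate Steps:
$a{\left(A \right)} = 4 - A$ ($a{\left(A \right)} = 2 - \left(-2 + A\right) = 4 - A$)
$K{\left(D,f \right)} = 5 - f$
$m = \frac{26}{7}$ ($m = \frac{25 + \left(4 - 3\right)}{\left(5 - -4\right) - 2} = \frac{25 + \left(4 - 3\right)}{\left(5 + 4\right) - 2} = \frac{25 + 1}{9 - 2} = \frac{26}{7} \approx 3.7143$)
$\left(-4 + m\right)^{2} = \left(-4 + \frac{26}{7}\right)^{2} = \left(- \frac{2}{7}\right)^{2} = \frac{4}{49}$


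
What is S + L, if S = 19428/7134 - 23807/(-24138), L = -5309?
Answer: -152262269971/28700082 ≈ -5305.3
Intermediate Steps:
S = 106465367/28700082 (S = 19428*(1/7134) - 23807*(-1/24138) = 3238/1189 + 23807/24138 = 106465367/28700082 ≈ 3.7096)
S + L = 106465367/28700082 - 5309 = -152262269971/28700082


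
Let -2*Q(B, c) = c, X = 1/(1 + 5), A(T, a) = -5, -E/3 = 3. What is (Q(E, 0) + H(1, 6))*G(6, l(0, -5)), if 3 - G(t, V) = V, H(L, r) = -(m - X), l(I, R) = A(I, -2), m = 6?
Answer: -140/3 ≈ -46.667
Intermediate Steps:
E = -9 (E = -3*3 = -9)
X = ⅙ (X = 1/6 = ⅙ ≈ 0.16667)
Q(B, c) = -c/2
l(I, R) = -5
H(L, r) = -35/6 (H(L, r) = -(6 - 1*⅙) = -(6 - ⅙) = -1*35/6 = -35/6)
G(t, V) = 3 - V
(Q(E, 0) + H(1, 6))*G(6, l(0, -5)) = (-½*0 - 35/6)*(3 - 1*(-5)) = (0 - 35/6)*(3 + 5) = -35/6*8 = -140/3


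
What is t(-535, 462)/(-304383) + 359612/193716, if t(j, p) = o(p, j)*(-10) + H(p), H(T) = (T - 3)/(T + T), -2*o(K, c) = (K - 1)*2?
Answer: 6618869545/3594787812 ≈ 1.8412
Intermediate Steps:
o(K, c) = 1 - K (o(K, c) = -(K - 1)*2/2 = -(-1 + K)*2/2 = -(-2 + 2*K)/2 = 1 - K)
H(T) = (-3 + T)/(2*T) (H(T) = (-3 + T)/((2*T)) = (-3 + T)*(1/(2*T)) = (-3 + T)/(2*T))
t(j, p) = -10 + 10*p + (-3 + p)/(2*p) (t(j, p) = (1 - p)*(-10) + (-3 + p)/(2*p) = (-10 + 10*p) + (-3 + p)/(2*p) = -10 + 10*p + (-3 + p)/(2*p))
t(-535, 462)/(-304383) + 359612/193716 = (-19/2 + 10*462 - 3/2/462)/(-304383) + 359612/193716 = (-19/2 + 4620 - 3/2*1/462)*(-1/304383) + 359612*(1/193716) = (-19/2 + 4620 - 1/308)*(-1/304383) + 89903/48429 = (1420033/308)*(-1/304383) + 89903/48429 = -3373/222684 + 89903/48429 = 6618869545/3594787812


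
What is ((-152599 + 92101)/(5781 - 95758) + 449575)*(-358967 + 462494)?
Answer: 4187819362952871/89977 ≈ 4.6543e+10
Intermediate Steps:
((-152599 + 92101)/(5781 - 95758) + 449575)*(-358967 + 462494) = (-60498/(-89977) + 449575)*103527 = (-60498*(-1/89977) + 449575)*103527 = (60498/89977 + 449575)*103527 = (40451470273/89977)*103527 = 4187819362952871/89977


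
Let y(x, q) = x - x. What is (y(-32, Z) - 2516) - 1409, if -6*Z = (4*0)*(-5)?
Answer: -3925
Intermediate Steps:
Z = 0 (Z = -4*0*(-5)/6 = -0*(-5) = -⅙*0 = 0)
y(x, q) = 0
(y(-32, Z) - 2516) - 1409 = (0 - 2516) - 1409 = -2516 - 1409 = -3925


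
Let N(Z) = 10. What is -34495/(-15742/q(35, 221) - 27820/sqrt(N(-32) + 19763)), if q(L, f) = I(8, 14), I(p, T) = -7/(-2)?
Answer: 222366808755/28937735888 - 2712859275*sqrt(13)/28937735888 ≈ 7.3463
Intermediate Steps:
I(p, T) = 7/2 (I(p, T) = -7*(-1/2) = 7/2)
q(L, f) = 7/2
-34495/(-15742/q(35, 221) - 27820/sqrt(N(-32) + 19763)) = -34495/(-15742/7/2 - 27820/sqrt(10 + 19763)) = -34495/(-15742*2/7 - 27820*sqrt(13)/507) = -34495/(-31484/7 - 27820*sqrt(13)/507) = -34495/(-31484/7 - 2140*sqrt(13)/39)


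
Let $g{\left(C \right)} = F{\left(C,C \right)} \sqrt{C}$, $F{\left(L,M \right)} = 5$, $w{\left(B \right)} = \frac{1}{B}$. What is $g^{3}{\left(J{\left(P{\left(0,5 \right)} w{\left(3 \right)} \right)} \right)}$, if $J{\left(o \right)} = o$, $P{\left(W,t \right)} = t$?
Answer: $\frac{625 \sqrt{15}}{9} \approx 268.96$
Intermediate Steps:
$g{\left(C \right)} = 5 \sqrt{C}$
$g^{3}{\left(J{\left(P{\left(0,5 \right)} w{\left(3 \right)} \right)} \right)} = \left(5 \sqrt{\frac{5}{3}}\right)^{3} = \left(5 \frac{\sqrt{15}}{3}\right)^{3} = \left(\frac{5 \sqrt{15}}{3}\right)^{3} = \frac{625 \sqrt{15}}{9}$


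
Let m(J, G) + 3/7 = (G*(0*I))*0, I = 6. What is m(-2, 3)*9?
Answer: -27/7 ≈ -3.8571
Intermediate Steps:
m(J, G) = -3/7 (m(J, G) = -3/7 + (G*(0*6))*0 = -3/7 + (G*0)*0 = -3/7 + 0*0 = -3/7 + 0 = -3/7)
m(-2, 3)*9 = -3/7*9 = -27/7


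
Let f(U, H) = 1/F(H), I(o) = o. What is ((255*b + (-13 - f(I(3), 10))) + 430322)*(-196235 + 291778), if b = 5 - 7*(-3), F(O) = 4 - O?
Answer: 250478872805/6 ≈ 4.1746e+10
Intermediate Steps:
b = 26 (b = 5 + 21 = 26)
f(U, H) = 1/(4 - H)
((255*b + (-13 - f(I(3), 10))) + 430322)*(-196235 + 291778) = ((255*26 + (-13 - (-1)/(-4 + 10))) + 430322)*(-196235 + 291778) = ((6630 + (-13 - (-1)/6)) + 430322)*95543 = ((6630 + (-13 - 1*(-1/6))) + 430322)*95543 = ((6630 + (-13 + 1/6)) + 430322)*95543 = ((6630 - 77/6) + 430322)*95543 = (39703/6 + 430322)*95543 = (2621635/6)*95543 = 250478872805/6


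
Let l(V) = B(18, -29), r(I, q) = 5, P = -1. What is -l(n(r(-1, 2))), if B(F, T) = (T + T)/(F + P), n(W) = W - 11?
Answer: 58/17 ≈ 3.4118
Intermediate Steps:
n(W) = -11 + W
B(F, T) = 2*T/(-1 + F) (B(F, T) = (T + T)/(F - 1) = (2*T)/(-1 + F) = 2*T/(-1 + F))
l(V) = -58/17 (l(V) = 2*(-29)/(-1 + 18) = 2*(-29)/17 = 2*(-29)*(1/17) = -58/17)
-l(n(r(-1, 2))) = -1*(-58/17) = 58/17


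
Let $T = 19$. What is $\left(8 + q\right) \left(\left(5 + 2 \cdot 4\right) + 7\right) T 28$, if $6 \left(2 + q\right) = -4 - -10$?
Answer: $74480$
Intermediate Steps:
$q = -1$ ($q = -2 + \frac{-4 - -10}{6} = -2 + \frac{-4 + 10}{6} = -2 + \frac{1}{6} \cdot 6 = -2 + 1 = -1$)
$\left(8 + q\right) \left(\left(5 + 2 \cdot 4\right) + 7\right) T 28 = \left(8 - 1\right) \left(\left(5 + 2 \cdot 4\right) + 7\right) 19 \cdot 28 = 7 \left(\left(5 + 8\right) + 7\right) 19 \cdot 28 = 7 \left(13 + 7\right) 19 \cdot 28 = 7 \cdot 20 \cdot 19 \cdot 28 = 140 \cdot 19 \cdot 28 = 2660 \cdot 28 = 74480$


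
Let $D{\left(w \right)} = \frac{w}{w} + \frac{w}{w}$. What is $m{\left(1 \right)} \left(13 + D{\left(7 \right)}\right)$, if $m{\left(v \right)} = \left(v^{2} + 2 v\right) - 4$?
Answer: $-15$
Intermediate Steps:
$m{\left(v \right)} = -4 + v^{2} + 2 v$
$D{\left(w \right)} = 2$ ($D{\left(w \right)} = 1 + 1 = 2$)
$m{\left(1 \right)} \left(13 + D{\left(7 \right)}\right) = \left(-4 + 1^{2} + 2 \cdot 1\right) \left(13 + 2\right) = \left(-4 + 1 + 2\right) 15 = \left(-1\right) 15 = -15$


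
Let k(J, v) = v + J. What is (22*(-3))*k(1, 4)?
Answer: -330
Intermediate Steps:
k(J, v) = J + v
(22*(-3))*k(1, 4) = (22*(-3))*(1 + 4) = -66*5 = -330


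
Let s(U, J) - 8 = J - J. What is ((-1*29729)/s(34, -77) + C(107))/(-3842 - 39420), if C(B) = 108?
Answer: 28865/346096 ≈ 0.083402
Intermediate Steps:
s(U, J) = 8 (s(U, J) = 8 + (J - J) = 8 + 0 = 8)
((-1*29729)/s(34, -77) + C(107))/(-3842 - 39420) = (-1*29729/8 + 108)/(-3842 - 39420) = (-29729*⅛ + 108)/(-43262) = (-29729/8 + 108)*(-1/43262) = -28865/8*(-1/43262) = 28865/346096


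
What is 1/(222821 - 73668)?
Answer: 1/149153 ≈ 6.7045e-6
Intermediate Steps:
1/(222821 - 73668) = 1/149153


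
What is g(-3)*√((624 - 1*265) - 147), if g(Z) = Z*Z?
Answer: 18*√53 ≈ 131.04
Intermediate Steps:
g(Z) = Z²
g(-3)*√((624 - 1*265) - 147) = (-3)²*√((624 - 1*265) - 147) = 9*√((624 - 265) - 147) = 9*√(359 - 147) = 9*√212 = 9*(2*√53) = 18*√53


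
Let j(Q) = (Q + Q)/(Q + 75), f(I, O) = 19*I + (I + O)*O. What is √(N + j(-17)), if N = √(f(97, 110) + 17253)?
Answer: √(-493 + 9251*√346)/29 ≈ 14.284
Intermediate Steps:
f(I, O) = 19*I + O*(I + O)
j(Q) = 2*Q/(75 + Q) (j(Q) = (2*Q)/(75 + Q) = 2*Q/(75 + Q))
N = 11*√346 (N = √((110² + 19*97 + 97*110) + 17253) = √((12100 + 1843 + 10670) + 17253) = √(24613 + 17253) = √41866 = 11*√346 ≈ 204.61)
√(N + j(-17)) = √(11*√346 + 2*(-17)/(75 - 17)) = √(11*√346 + 2*(-17)/58) = √(11*√346 + 2*(-17)*(1/58)) = √(11*√346 - 17/29) = √(-17/29 + 11*√346)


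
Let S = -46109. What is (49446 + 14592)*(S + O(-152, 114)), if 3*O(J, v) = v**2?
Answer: -2675315526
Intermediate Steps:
O(J, v) = v**2/3
(49446 + 14592)*(S + O(-152, 114)) = (49446 + 14592)*(-46109 + (1/3)*114**2) = 64038*(-46109 + (1/3)*12996) = 64038*(-46109 + 4332) = 64038*(-41777) = -2675315526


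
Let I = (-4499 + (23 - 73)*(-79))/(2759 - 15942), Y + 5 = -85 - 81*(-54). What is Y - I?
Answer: 56475423/13183 ≈ 4284.0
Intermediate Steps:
Y = 4284 (Y = -5 + (-85 - 81*(-54)) = -5 + (-85 + 4374) = -5 + 4289 = 4284)
I = 549/13183 (I = (-4499 - 50*(-79))/(-13183) = (-4499 + 3950)*(-1/13183) = -549*(-1/13183) = 549/13183 ≈ 0.041645)
Y - I = 4284 - 1*549/13183 = 4284 - 549/13183 = 56475423/13183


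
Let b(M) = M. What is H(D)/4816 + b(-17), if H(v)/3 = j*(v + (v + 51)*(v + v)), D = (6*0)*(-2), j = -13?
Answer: -17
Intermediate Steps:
D = 0 (D = 0*(-2) = 0)
H(v) = -39*v - 78*v*(51 + v) (H(v) = 3*(-13*(v + (v + 51)*(v + v))) = 3*(-13*(v + (51 + v)*(2*v))) = 3*(-13*(v + 2*v*(51 + v))) = 3*(-13*v - 26*v*(51 + v)) = -39*v - 78*v*(51 + v))
H(D)/4816 + b(-17) = -39*0*(103 + 2*0)/4816 - 17 = -39*0*(103 + 0)*(1/4816) - 17 = -39*0*103*(1/4816) - 17 = 0*(1/4816) - 17 = 0 - 17 = -17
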